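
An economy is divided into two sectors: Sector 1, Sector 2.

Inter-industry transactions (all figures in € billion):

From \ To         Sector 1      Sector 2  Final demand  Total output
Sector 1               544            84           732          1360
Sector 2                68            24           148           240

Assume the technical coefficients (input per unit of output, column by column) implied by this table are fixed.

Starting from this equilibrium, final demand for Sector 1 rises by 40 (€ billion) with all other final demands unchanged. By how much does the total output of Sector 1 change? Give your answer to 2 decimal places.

Technical coefficients a_ij = z_ij / X_j:
  a_11 = 544/1360 = 0.40, a_21 = 68/1360 = 0.05
  a_12 = 84/240 = 0.35, a_22 = 24/240 = 0.10
I − A =
  [   0.60    -0.35]
  [  -0.05     0.90]
det(I−A) = (0.60)(0.90) − (-0.35)(-0.05) = 0.5225
adj(I−A) = [[0.90, 0.35], [0.05, 0.60]]
(I − A)⁻¹ = adj(I−A) / det(I−A) ≈
  [   1.7225     0.6699]
  [   0.0957     1.1483]
Δx = (I − A)⁻¹ Δd with Δd having +40 in the Sector 1 component and 0 elsewhere.
So Δx_1 = L_11 · (+40), where L_11 = adj(I−A)_11 / det(I−A) = 0.90 / 0.5225.
Δx_1 = 0.90 × (+40) / 0.5225 = 36.00 / 0.5225 ≈ 68.90.

Δx_1 = 68.90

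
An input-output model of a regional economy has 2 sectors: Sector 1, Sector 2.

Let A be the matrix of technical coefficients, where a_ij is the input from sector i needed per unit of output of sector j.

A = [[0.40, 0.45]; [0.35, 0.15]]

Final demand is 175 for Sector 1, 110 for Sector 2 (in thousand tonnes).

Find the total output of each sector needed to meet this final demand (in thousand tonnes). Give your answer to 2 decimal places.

x_1 = 562.41, x_2 = 360.99

I − A =
  [   0.60    -0.45]
  [  -0.35     0.85]
det(I−A) = (0.60)(0.85) − (-0.45)(-0.35) = 0.3525
adj(I−A) = [[0.85, 0.45], [0.35, 0.60]]
(I − A)⁻¹ = adj(I−A) / det(I−A) ≈
  [   2.4113     1.2766]
  [   0.9929     1.7021]
x = (I − A)⁻¹ d = adj(I−A)·d / det(I−A), with det(I−A) = 0.3525:
  x_1 = (0.85·175 + 0.45·110) / 0.3525 = 198.25 / 0.3525 ≈ 562.41
  x_2 = (0.35·175 + 0.60·110) / 0.3525 = 127.25 / 0.3525 ≈ 360.99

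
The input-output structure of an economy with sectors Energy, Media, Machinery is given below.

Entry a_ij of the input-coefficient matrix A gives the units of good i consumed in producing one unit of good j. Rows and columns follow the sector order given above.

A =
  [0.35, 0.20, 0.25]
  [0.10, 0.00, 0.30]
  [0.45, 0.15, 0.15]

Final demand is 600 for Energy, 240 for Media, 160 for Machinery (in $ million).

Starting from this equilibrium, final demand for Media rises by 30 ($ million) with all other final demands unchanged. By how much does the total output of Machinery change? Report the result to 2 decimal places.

I − A =
  [   0.65    -0.20    -0.25]
  [  -0.10     1.00    -0.30]
  [  -0.45    -0.15     0.85]
Cofactors of I−A, C_ij = (−1)^(i+j)·(minor ij) (rows/columns in the sector order above):
  C_11 = (1.00)(0.85) − (-0.30)(-0.15) = 0.8050
  C_12 = −[(-0.10)(0.85) − (-0.30)(-0.45)] = 0.2200
  C_13 = (-0.10)(-0.15) − (1.00)(-0.45) = 0.4650
  C_21 = −[(-0.20)(0.85) − (-0.25)(-0.15)] = 0.2075
  C_22 = (0.65)(0.85) − (-0.25)(-0.45) = 0.4400
  C_23 = −[(0.65)(-0.15) − (-0.20)(-0.45)] = 0.1875
  C_31 = (-0.20)(-0.30) − (-0.25)(1.00) = 0.3100
  C_32 = −[(0.65)(-0.30) − (-0.25)(-0.10)] = 0.2200
  C_33 = (0.65)(1.00) − (-0.20)(-0.10) = 0.6300
det(I−A) = Σ_j (I−A)_1j·C_1j = (0.65)(0.8050) + (-0.20)(0.2200) + (-0.25)(0.4650) = 0.3630
adj(I−A) = Cᵀ =
  [ 0.8050   0.2075   0.3100]
  [ 0.2200   0.4400   0.2200]
  [ 0.4650   0.1875   0.6300]
(I − A)⁻¹ = adj(I−A) / det(I−A) ≈
  [   2.2176     0.5716     0.8540]
  [   0.6061     1.2121     0.6061]
  [   1.2810     0.5165     1.7355]
Δx = (I − A)⁻¹ Δd with Δd having +30 in the Media component and 0 elsewhere.
So Δx_3 = L_32 · (+30), where L_32 = adj(I−A)_32 / det(I−A) = 0.1875 / 0.3630.
Δx_3 = 0.1875 × (+30) / 0.3630 = 5.625 / 0.3630 ≈ 15.50.

Δx_3 = 15.50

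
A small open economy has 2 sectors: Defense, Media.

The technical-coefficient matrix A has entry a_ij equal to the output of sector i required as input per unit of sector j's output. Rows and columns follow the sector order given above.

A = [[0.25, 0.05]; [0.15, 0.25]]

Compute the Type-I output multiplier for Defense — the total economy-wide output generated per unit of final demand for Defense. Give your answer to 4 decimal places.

m_D = 1.6216

I − A =
  [   0.75    -0.05]
  [  -0.15     0.75]
det(I−A) = (0.75)(0.75) − (-0.05)(-0.15) = 0.5550
adj(I−A) = [[0.75, 0.05], [0.15, 0.75]]
(I − A)⁻¹ = adj(I−A) / det(I−A) ≈
  [   1.35135     0.09009]
  [   0.27027     1.35135]
The output multiplier for sector j is the column-j sum of the Leontief inverse (I − A)⁻¹ = adj(I−A) / det(I−A).
Column D of adj(I−A): (0.75, 0.15); det(I−A) = 0.5550.
m_D = (0.75 + 0.15) / 0.5550 = 0.90 / 0.5550 ≈ 1.6216.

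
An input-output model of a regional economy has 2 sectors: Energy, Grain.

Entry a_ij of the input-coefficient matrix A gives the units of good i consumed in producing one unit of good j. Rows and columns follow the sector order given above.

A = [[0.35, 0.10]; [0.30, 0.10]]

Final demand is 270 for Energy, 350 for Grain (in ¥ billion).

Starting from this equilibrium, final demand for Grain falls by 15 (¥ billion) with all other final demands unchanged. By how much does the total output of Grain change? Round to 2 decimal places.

I − A =
  [   0.65    -0.10]
  [  -0.30     0.90]
det(I−A) = (0.65)(0.90) − (-0.10)(-0.30) = 0.5550
adj(I−A) = [[0.90, 0.10], [0.30, 0.65]]
(I − A)⁻¹ = adj(I−A) / det(I−A) ≈
  [   1.6216     0.1802]
  [   0.5405     1.1712]
Δx = (I − A)⁻¹ Δd with Δd having -15 in the Grain component and 0 elsewhere.
So Δx_G = L_GG · (-15), where L_GG = adj(I−A)_GG / det(I−A) = 0.65 / 0.5550.
Δx_G = 0.65 × (-15) / 0.5550 = -9.75 / 0.5550 ≈ -17.57.

Δx_G = -17.57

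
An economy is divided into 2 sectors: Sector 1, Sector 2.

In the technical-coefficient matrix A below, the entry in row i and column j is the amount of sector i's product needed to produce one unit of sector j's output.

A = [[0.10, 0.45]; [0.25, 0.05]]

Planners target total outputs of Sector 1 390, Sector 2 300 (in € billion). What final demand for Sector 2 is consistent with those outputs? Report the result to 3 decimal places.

I − A =
  [   0.90    -0.45]
  [  -0.25     0.95]
d = (I − A) x:
  d_1 = (+0.90)·390 + (-0.45)·300 = 216.000
  d_2 = (-0.25)·390 + (+0.95)·300 = 187.500

d_2 = 187.500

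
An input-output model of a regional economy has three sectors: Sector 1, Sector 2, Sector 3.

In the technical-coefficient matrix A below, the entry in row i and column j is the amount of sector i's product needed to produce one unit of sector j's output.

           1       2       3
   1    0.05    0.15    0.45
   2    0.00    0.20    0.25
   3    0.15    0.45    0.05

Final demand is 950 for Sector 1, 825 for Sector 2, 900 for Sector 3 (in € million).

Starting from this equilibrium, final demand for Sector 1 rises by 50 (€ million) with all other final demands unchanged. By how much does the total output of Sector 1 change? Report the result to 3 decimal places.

I − A =
  [   0.95    -0.15    -0.45]
  [   0.00     0.80    -0.25]
  [  -0.15    -0.45     0.95]
Cofactors of I−A, C_ij = (−1)^(i+j)·(minor ij) (rows/columns in the sector order above):
  C_11 = (0.80)(0.95) − (-0.25)(-0.45) = 0.6475
  C_12 = −[(0.00)(0.95) − (-0.25)(-0.15)] = 0.0375
  C_13 = (0.00)(-0.45) − (0.80)(-0.15) = 0.1200
  C_21 = −[(-0.15)(0.95) − (-0.45)(-0.45)] = 0.3450
  C_22 = (0.95)(0.95) − (-0.45)(-0.15) = 0.8350
  C_23 = −[(0.95)(-0.45) − (-0.15)(-0.15)] = 0.4500
  C_31 = (-0.15)(-0.25) − (-0.45)(0.80) = 0.3975
  C_32 = −[(0.95)(-0.25) − (-0.45)(0.00)] = 0.2375
  C_33 = (0.95)(0.80) − (-0.15)(0.00) = 0.7600
det(I−A) = Σ_j (I−A)_1j·C_1j = (0.95)(0.6475) + (-0.15)(0.0375) + (-0.45)(0.1200) = 0.5555
adj(I−A) = Cᵀ =
  [ 0.6475   0.3450   0.3975]
  [ 0.0375   0.8350   0.2375]
  [ 0.1200   0.4500   0.7600]
(I − A)⁻¹ = adj(I−A) / det(I−A) ≈
  [   1.1656     0.6211     0.7156]
  [   0.0675     1.5032     0.4275]
  [   0.2160     0.8101     1.3681]
Δx = (I − A)⁻¹ Δd with Δd having +50 in the Sector 1 component and 0 elsewhere.
So Δx_1 = L_11 · (+50), where L_11 = adj(I−A)_11 / det(I−A) = 0.6475 / 0.5555.
Δx_1 = 0.6475 × (+50) / 0.5555 = 32.375 / 0.5555 ≈ 58.281.

Δx_1 = 58.281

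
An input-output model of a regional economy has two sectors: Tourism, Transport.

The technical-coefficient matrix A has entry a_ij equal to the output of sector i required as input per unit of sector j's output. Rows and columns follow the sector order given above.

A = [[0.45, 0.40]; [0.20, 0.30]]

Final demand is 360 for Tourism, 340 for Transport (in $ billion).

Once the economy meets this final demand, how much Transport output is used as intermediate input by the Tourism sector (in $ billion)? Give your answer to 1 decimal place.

z_21 = 254.4

I − A =
  [   0.55    -0.40]
  [  -0.20     0.70]
det(I−A) = (0.55)(0.70) − (-0.40)(-0.20) = 0.3050
adj(I−A) = [[0.70, 0.40], [0.20, 0.55]]
(I − A)⁻¹ = adj(I−A) / det(I−A) ≈
  [   2.2951     1.3115]
  [   0.6557     1.8033]
First solve x = (I − A)⁻¹ d = adj(I−A)·d / det(I−A); in particular x_1 = (0.70·360 + 0.40·340) / 0.3050 = 388.00 / 0.3050 ≈ 1272.131.
Intermediate flow from 2 to 1: z_21 = a_21 · x_1 = 0.20 × 388.00 / 0.3050 = 77.60 / 0.3050 ≈ 254.4.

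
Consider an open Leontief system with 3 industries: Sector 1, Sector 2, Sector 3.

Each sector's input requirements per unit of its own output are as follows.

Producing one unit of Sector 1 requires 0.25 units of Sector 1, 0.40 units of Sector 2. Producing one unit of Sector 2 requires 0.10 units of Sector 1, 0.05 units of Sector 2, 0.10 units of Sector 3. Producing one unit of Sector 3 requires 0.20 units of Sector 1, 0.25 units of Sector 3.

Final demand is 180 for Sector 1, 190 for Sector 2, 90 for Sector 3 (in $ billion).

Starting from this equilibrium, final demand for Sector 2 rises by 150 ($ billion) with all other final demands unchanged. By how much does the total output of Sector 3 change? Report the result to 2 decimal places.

I − A =
  [   0.75    -0.10    -0.20]
  [  -0.40     0.95     0.00]
  [   0.00    -0.10     0.75]
Cofactors of I−A, C_ij = (−1)^(i+j)·(minor ij) (rows/columns in the sector order above):
  C_11 = (0.95)(0.75) − (0.00)(-0.10) = 0.7125
  C_12 = −[(-0.40)(0.75) − (0.00)(0.00)] = 0.3000
  C_13 = (-0.40)(-0.10) − (0.95)(0.00) = 0.0400
  C_21 = −[(-0.10)(0.75) − (-0.20)(-0.10)] = 0.0950
  C_22 = (0.75)(0.75) − (-0.20)(0.00) = 0.5625
  C_23 = −[(0.75)(-0.10) − (-0.10)(0.00)] = 0.0750
  C_31 = (-0.10)(0.00) − (-0.20)(0.95) = 0.1900
  C_32 = −[(0.75)(0.00) − (-0.20)(-0.40)] = 0.0800
  C_33 = (0.75)(0.95) − (-0.10)(-0.40) = 0.6725
det(I−A) = Σ_j (I−A)_1j·C_1j = (0.75)(0.7125) + (-0.10)(0.3000) + (-0.20)(0.0400) = 0.496375
adj(I−A) = Cᵀ =
  [ 0.7125   0.0950   0.1900]
  [ 0.3000   0.5625   0.0800]
  [ 0.0400   0.0750   0.6725]
(I − A)⁻¹ = adj(I−A) / det(I−A) ≈
  [   1.4354     0.1914     0.3828]
  [   0.6044     1.1332     0.1612]
  [   0.0806     0.1511     1.3548]
Δx = (I − A)⁻¹ Δd with Δd having +150 in the Sector 2 component and 0 elsewhere.
So Δx_3 = L_32 · (+150), where L_32 = adj(I−A)_32 / det(I−A) = 0.0750 / 0.496375.
Δx_3 = 0.0750 × (+150) / 0.496375 = 11.25 / 0.496375 ≈ 22.66.

Δx_3 = 22.66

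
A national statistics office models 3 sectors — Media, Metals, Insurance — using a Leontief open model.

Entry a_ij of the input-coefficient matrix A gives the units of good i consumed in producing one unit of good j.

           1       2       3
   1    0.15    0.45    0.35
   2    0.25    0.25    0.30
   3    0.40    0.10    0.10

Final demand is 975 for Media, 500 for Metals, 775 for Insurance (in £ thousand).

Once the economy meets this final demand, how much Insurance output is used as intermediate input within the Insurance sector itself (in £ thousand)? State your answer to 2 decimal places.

I − A =
  [   0.85    -0.45    -0.35]
  [  -0.25     0.75    -0.30]
  [  -0.40    -0.10     0.90]
Cofactors of I−A, C_ij = (−1)^(i+j)·(minor ij) (rows/columns in the sector order above):
  C_11 = (0.75)(0.90) − (-0.30)(-0.10) = 0.6450
  C_12 = −[(-0.25)(0.90) − (-0.30)(-0.40)] = 0.3450
  C_13 = (-0.25)(-0.10) − (0.75)(-0.40) = 0.3250
  C_21 = −[(-0.45)(0.90) − (-0.35)(-0.10)] = 0.4400
  C_22 = (0.85)(0.90) − (-0.35)(-0.40) = 0.6250
  C_23 = −[(0.85)(-0.10) − (-0.45)(-0.40)] = 0.2650
  C_31 = (-0.45)(-0.30) − (-0.35)(0.75) = 0.3975
  C_32 = −[(0.85)(-0.30) − (-0.35)(-0.25)] = 0.3425
  C_33 = (0.85)(0.75) − (-0.45)(-0.25) = 0.5250
det(I−A) = Σ_j (I−A)_1j·C_1j = (0.85)(0.6450) + (-0.45)(0.3450) + (-0.35)(0.3250) = 0.27925
adj(I−A) = Cᵀ =
  [ 0.6450   0.4400   0.3975]
  [ 0.3450   0.6250   0.3425]
  [ 0.3250   0.2650   0.5250]
(I − A)⁻¹ = adj(I−A) / det(I−A) ≈
  [   2.3098     1.5756     1.4235]
  [   1.2355     2.2381     1.2265]
  [   1.1638     0.9490     1.8800]
First solve x = (I − A)⁻¹ d = adj(I−A)·d / det(I−A); in particular x_3 = (0.3250·975 + 0.2650·500 + 0.5250·775) / 0.27925 = 856.25 / 0.27925 ≈ 3066.2489.
Intermediate flow from 3 to 3: z_33 = a_33 · x_3 = 0.10 × 856.25 / 0.27925 = 85.625 / 0.27925 ≈ 306.62.

z_33 = 306.62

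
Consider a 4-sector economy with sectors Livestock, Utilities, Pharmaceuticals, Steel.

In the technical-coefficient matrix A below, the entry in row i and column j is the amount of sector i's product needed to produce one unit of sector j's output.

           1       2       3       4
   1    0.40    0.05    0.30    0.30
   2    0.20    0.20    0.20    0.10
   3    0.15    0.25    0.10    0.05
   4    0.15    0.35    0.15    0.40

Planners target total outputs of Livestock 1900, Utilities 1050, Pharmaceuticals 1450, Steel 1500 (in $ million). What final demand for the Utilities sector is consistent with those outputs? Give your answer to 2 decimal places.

I − A =
  [   0.60    -0.05    -0.30    -0.30]
  [  -0.20     0.80    -0.20    -0.10]
  [  -0.15    -0.25     0.90    -0.05]
  [  -0.15    -0.35    -0.15     0.60]
d = (I − A) x:
  d_1 = (+0.60)·1900 + (-0.05)·1050 + (-0.30)·1450 + (-0.30)·1500 = 202.50
  d_2 = (-0.20)·1900 + (+0.80)·1050 + (-0.20)·1450 + (-0.10)·1500 = 20.00
  d_3 = (-0.15)·1900 + (-0.25)·1050 + (+0.90)·1450 + (-0.05)·1500 = 682.50
  d_4 = (-0.15)·1900 + (-0.35)·1050 + (-0.15)·1450 + (+0.60)·1500 = 30.00

d_2 = 20.00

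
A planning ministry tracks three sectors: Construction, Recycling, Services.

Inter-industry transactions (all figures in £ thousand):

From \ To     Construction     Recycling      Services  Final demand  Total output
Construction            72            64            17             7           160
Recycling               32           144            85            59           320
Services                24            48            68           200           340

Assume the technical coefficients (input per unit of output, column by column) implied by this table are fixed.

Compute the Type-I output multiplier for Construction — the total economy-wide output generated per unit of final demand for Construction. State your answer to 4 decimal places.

Technical coefficients a_ij = z_ij / X_j:
  a_11 = 72/160 = 0.45, a_21 = 32/160 = 0.20, a_31 = 24/160 = 0.15
  a_12 = 64/320 = 0.20, a_22 = 144/320 = 0.45, a_32 = 48/320 = 0.15
  a_13 = 17/340 = 0.05, a_23 = 85/340 = 0.25, a_33 = 68/340 = 0.20
I − A =
  [   0.55    -0.20    -0.05]
  [  -0.20     0.55    -0.25]
  [  -0.15    -0.15     0.80]
Cofactors of I−A, C_ij = (−1)^(i+j)·(minor ij) (rows/columns in the sector order above):
  C_11 = (0.55)(0.80) − (-0.25)(-0.15) = 0.4025
  C_12 = −[(-0.20)(0.80) − (-0.25)(-0.15)] = 0.1975
  C_13 = (-0.20)(-0.15) − (0.55)(-0.15) = 0.1125
  C_21 = −[(-0.20)(0.80) − (-0.05)(-0.15)] = 0.1675
  C_22 = (0.55)(0.80) − (-0.05)(-0.15) = 0.4325
  C_23 = −[(0.55)(-0.15) − (-0.20)(-0.15)] = 0.1125
  C_31 = (-0.20)(-0.25) − (-0.05)(0.55) = 0.0775
  C_32 = −[(0.55)(-0.25) − (-0.05)(-0.20)] = 0.1475
  C_33 = (0.55)(0.55) − (-0.20)(-0.20) = 0.2625
det(I−A) = Σ_j (I−A)_1j·C_1j = (0.55)(0.4025) + (-0.20)(0.1975) + (-0.05)(0.1125) = 0.17625
adj(I−A) = Cᵀ =
  [ 0.4025   0.1675   0.0775]
  [ 0.1975   0.4325   0.1475]
  [ 0.1125   0.1125   0.2625]
(I − A)⁻¹ = adj(I−A) / det(I−A) ≈
  [   2.28369     0.95035     0.43972]
  [   1.12057     2.45390     0.83688]
  [   0.63830     0.63830     1.48936]
The output multiplier for sector j is the column-j sum of the Leontief inverse (I − A)⁻¹ = adj(I−A) / det(I−A).
Column 1 of adj(I−A): (0.4025, 0.1975, 0.1125); det(I−A) = 0.17625.
m_1 = (0.4025 + 0.1975 + 0.1125) / 0.17625 = 0.7125 / 0.17625 ≈ 4.0426.

m_1 = 4.0426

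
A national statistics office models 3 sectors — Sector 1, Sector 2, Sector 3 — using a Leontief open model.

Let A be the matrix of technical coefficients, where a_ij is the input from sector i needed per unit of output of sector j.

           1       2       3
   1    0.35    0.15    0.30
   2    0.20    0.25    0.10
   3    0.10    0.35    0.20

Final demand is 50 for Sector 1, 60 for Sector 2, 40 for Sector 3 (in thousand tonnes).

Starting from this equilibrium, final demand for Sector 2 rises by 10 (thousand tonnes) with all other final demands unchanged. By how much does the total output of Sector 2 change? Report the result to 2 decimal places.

I − A =
  [   0.65    -0.15    -0.30]
  [  -0.20     0.75    -0.10]
  [  -0.10    -0.35     0.80]
Cofactors of I−A, C_ij = (−1)^(i+j)·(minor ij) (rows/columns in the sector order above):
  C_11 = (0.75)(0.80) − (-0.10)(-0.35) = 0.5650
  C_12 = −[(-0.20)(0.80) − (-0.10)(-0.10)] = 0.1700
  C_13 = (-0.20)(-0.35) − (0.75)(-0.10) = 0.1450
  C_21 = −[(-0.15)(0.80) − (-0.30)(-0.35)] = 0.2250
  C_22 = (0.65)(0.80) − (-0.30)(-0.10) = 0.4900
  C_23 = −[(0.65)(-0.35) − (-0.15)(-0.10)] = 0.2425
  C_31 = (-0.15)(-0.10) − (-0.30)(0.75) = 0.2400
  C_32 = −[(0.65)(-0.10) − (-0.30)(-0.20)] = 0.1250
  C_33 = (0.65)(0.75) − (-0.15)(-0.20) = 0.4575
det(I−A) = Σ_j (I−A)_1j·C_1j = (0.65)(0.5650) + (-0.15)(0.1700) + (-0.30)(0.1450) = 0.29825
adj(I−A) = Cᵀ =
  [ 0.5650   0.2250   0.2400]
  [ 0.1700   0.4900   0.1250]
  [ 0.1450   0.2425   0.4575]
(I − A)⁻¹ = adj(I−A) / det(I−A) ≈
  [   1.8944     0.7544     0.8047]
  [   0.5700     1.6429     0.4191]
  [   0.4862     0.8131     1.5339]
Δx = (I − A)⁻¹ Δd with Δd having +10 in the Sector 2 component and 0 elsewhere.
So Δx_2 = L_22 · (+10), where L_22 = adj(I−A)_22 / det(I−A) = 0.4900 / 0.29825.
Δx_2 = 0.4900 × (+10) / 0.29825 = 4.90 / 0.29825 ≈ 16.43.

Δx_2 = 16.43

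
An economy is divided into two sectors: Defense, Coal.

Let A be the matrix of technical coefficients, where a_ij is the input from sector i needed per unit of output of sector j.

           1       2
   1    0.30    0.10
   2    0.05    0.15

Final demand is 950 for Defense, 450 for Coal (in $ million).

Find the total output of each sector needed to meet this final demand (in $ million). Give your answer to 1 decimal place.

I − A =
  [   0.70    -0.10]
  [  -0.05     0.85]
det(I−A) = (0.70)(0.85) − (-0.10)(-0.05) = 0.5900
adj(I−A) = [[0.85, 0.10], [0.05, 0.70]]
(I − A)⁻¹ = adj(I−A) / det(I−A) ≈
  [   1.4407     0.1695]
  [   0.0847     1.1864]
x = (I − A)⁻¹ d = adj(I−A)·d / det(I−A), with det(I−A) = 0.5900:
  x_1 = (0.85·950 + 0.10·450) / 0.5900 = 852.50 / 0.5900 ≈ 1444.9
  x_2 = (0.05·950 + 0.70·450) / 0.5900 = 362.50 / 0.5900 ≈ 614.4

x_1 = 1444.9, x_2 = 614.4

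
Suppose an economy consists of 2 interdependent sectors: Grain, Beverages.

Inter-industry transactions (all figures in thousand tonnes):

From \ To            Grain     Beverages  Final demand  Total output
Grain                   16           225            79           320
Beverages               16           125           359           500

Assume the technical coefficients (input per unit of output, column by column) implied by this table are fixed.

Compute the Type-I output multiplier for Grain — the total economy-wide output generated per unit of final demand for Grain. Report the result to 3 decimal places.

Technical coefficients a_ij = z_ij / X_j:
  a_GG = 16/320 = 0.05, a_BG = 16/320 = 0.05
  a_GB = 225/500 = 0.45, a_BB = 125/500 = 0.25
I − A =
  [   0.95    -0.45]
  [  -0.05     0.75]
det(I−A) = (0.95)(0.75) − (-0.45)(-0.05) = 0.6900
adj(I−A) = [[0.75, 0.45], [0.05, 0.95]]
(I − A)⁻¹ = adj(I−A) / det(I−A) ≈
  [   1.0870     0.6522]
  [   0.0725     1.3768]
The output multiplier for sector j is the column-j sum of the Leontief inverse (I − A)⁻¹ = adj(I−A) / det(I−A).
Column G of adj(I−A): (0.75, 0.05); det(I−A) = 0.6900.
m_G = (0.75 + 0.05) / 0.6900 = 0.80 / 0.6900 ≈ 1.159.

m_G = 1.159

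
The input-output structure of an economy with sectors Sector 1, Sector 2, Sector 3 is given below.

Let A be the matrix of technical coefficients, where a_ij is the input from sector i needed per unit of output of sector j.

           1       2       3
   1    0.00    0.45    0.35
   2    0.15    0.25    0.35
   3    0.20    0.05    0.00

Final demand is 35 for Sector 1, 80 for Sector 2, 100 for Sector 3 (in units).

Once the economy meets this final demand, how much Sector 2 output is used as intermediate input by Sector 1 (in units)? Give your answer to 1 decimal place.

I − A =
  [   1.00    -0.45    -0.35]
  [  -0.15     0.75    -0.35]
  [  -0.20    -0.05     1.00]
Cofactors of I−A, C_ij = (−1)^(i+j)·(minor ij) (rows/columns in the sector order above):
  C_11 = (0.75)(1.00) − (-0.35)(-0.05) = 0.7325
  C_12 = −[(-0.15)(1.00) − (-0.35)(-0.20)] = 0.2200
  C_13 = (-0.15)(-0.05) − (0.75)(-0.20) = 0.1575
  C_21 = −[(-0.45)(1.00) − (-0.35)(-0.05)] = 0.4675
  C_22 = (1.00)(1.00) − (-0.35)(-0.20) = 0.9300
  C_23 = −[(1.00)(-0.05) − (-0.45)(-0.20)] = 0.1400
  C_31 = (-0.45)(-0.35) − (-0.35)(0.75) = 0.4200
  C_32 = −[(1.00)(-0.35) − (-0.35)(-0.15)] = 0.4025
  C_33 = (1.00)(0.75) − (-0.45)(-0.15) = 0.6825
det(I−A) = Σ_j (I−A)_1j·C_1j = (1.00)(0.7325) + (-0.45)(0.2200) + (-0.35)(0.1575) = 0.578375
adj(I−A) = Cᵀ =
  [ 0.7325   0.4675   0.4200]
  [ 0.2200   0.9300   0.4025]
  [ 0.1575   0.1400   0.6825]
(I − A)⁻¹ = adj(I−A) / det(I−A) ≈
  [   1.2665     0.8083     0.7262]
  [   0.3804     1.6080     0.6959]
  [   0.2723     0.2421     1.1800]
First solve x = (I − A)⁻¹ d = adj(I−A)·d / det(I−A); in particular x_1 = (0.7325·35 + 0.4675·80 + 0.4200·100) / 0.578375 = 105.0375 / 0.578375 ≈ 181.608.
Intermediate flow from 2 to 1: z_21 = a_21 · x_1 = 0.15 × 105.0375 / 0.578375 = 15.755625 / 0.578375 ≈ 27.2.

z_21 = 27.2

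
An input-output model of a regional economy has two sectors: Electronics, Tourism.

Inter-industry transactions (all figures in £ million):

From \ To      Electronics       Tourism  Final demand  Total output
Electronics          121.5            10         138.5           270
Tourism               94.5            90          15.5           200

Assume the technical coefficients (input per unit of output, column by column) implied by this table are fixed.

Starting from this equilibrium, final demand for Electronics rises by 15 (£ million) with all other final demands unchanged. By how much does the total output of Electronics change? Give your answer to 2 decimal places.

Technical coefficients a_ij = z_ij / X_j:
  a_EE = 121.5/270 = 0.45, a_TE = 94.5/270 = 0.35
  a_ET = 10/200 = 0.05, a_TT = 90/200 = 0.45
I − A =
  [   0.55    -0.05]
  [  -0.35     0.55]
det(I−A) = (0.55)(0.55) − (-0.05)(-0.35) = 0.2850
adj(I−A) = [[0.55, 0.05], [0.35, 0.55]]
(I − A)⁻¹ = adj(I−A) / det(I−A) ≈
  [   1.9298     0.1754]
  [   1.2281     1.9298]
Δx = (I − A)⁻¹ Δd with Δd having +15 in the Electronics component and 0 elsewhere.
So Δx_E = L_EE · (+15), where L_EE = adj(I−A)_EE / det(I−A) = 0.55 / 0.2850.
Δx_E = 0.55 × (+15) / 0.2850 = 8.25 / 0.2850 ≈ 28.95.

Δx_E = 28.95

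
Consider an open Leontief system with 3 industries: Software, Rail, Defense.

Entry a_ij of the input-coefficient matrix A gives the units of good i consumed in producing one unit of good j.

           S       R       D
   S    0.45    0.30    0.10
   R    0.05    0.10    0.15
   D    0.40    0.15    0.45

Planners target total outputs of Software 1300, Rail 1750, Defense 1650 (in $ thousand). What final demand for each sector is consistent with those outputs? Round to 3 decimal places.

I − A =
  [   0.55    -0.30    -0.10]
  [  -0.05     0.90    -0.15]
  [  -0.40    -0.15     0.55]
d = (I − A) x:
  d_S = (+0.55)·1300 + (-0.30)·1750 + (-0.10)·1650 = 25.000
  d_R = (-0.05)·1300 + (+0.90)·1750 + (-0.15)·1650 = 1262.500
  d_D = (-0.40)·1300 + (-0.15)·1750 + (+0.55)·1650 = 125.000

d_S = 25.000, d_R = 1262.500, d_D = 125.000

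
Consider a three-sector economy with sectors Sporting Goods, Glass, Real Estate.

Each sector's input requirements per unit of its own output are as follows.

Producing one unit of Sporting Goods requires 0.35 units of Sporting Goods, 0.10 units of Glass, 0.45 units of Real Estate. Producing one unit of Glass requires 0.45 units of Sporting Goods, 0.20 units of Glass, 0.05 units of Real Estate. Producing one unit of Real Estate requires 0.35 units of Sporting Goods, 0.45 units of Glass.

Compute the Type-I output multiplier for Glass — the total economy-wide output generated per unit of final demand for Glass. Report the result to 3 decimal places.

m_2 = 4.948

I − A =
  [   0.65    -0.45    -0.35]
  [  -0.10     0.80    -0.45]
  [  -0.45    -0.05     1.00]
Cofactors of I−A, C_ij = (−1)^(i+j)·(minor ij) (rows/columns in the sector order above):
  C_11 = (0.80)(1.00) − (-0.45)(-0.05) = 0.7775
  C_12 = −[(-0.10)(1.00) − (-0.45)(-0.45)] = 0.3025
  C_13 = (-0.10)(-0.05) − (0.80)(-0.45) = 0.3650
  C_21 = −[(-0.45)(1.00) − (-0.35)(-0.05)] = 0.4675
  C_22 = (0.65)(1.00) − (-0.35)(-0.45) = 0.4925
  C_23 = −[(0.65)(-0.05) − (-0.45)(-0.45)] = 0.2350
  C_31 = (-0.45)(-0.45) − (-0.35)(0.80) = 0.4825
  C_32 = −[(0.65)(-0.45) − (-0.35)(-0.10)] = 0.3275
  C_33 = (0.65)(0.80) − (-0.45)(-0.10) = 0.4750
det(I−A) = Σ_j (I−A)_1j·C_1j = (0.65)(0.7775) + (-0.45)(0.3025) + (-0.35)(0.3650) = 0.2415
adj(I−A) = Cᵀ =
  [ 0.7775   0.4675   0.4825]
  [ 0.3025   0.4925   0.3275]
  [ 0.3650   0.2350   0.4750]
(I − A)⁻¹ = adj(I−A) / det(I−A) ≈
  [   3.2195     1.9358     1.9979]
  [   1.2526     2.0393     1.3561]
  [   1.5114     0.9731     1.9669]
The output multiplier for sector j is the column-j sum of the Leontief inverse (I − A)⁻¹ = adj(I−A) / det(I−A).
Column 2 of adj(I−A): (0.4675, 0.4925, 0.2350); det(I−A) = 0.2415.
m_2 = (0.4675 + 0.4925 + 0.2350) / 0.2415 = 1.195 / 0.2415 ≈ 4.948.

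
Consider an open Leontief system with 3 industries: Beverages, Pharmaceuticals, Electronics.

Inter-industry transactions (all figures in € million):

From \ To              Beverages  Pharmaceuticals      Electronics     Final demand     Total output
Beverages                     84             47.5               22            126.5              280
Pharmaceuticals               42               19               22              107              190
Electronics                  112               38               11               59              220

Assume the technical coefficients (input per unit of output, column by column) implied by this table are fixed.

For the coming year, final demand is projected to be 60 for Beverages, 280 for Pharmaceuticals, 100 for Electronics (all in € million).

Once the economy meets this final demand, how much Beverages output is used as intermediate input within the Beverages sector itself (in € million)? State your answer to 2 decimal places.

z_11 = 80.24

Technical coefficients a_ij = z_ij / X_j:
  a_11 = 84/280 = 0.30, a_21 = 42/280 = 0.15, a_31 = 112/280 = 0.40
  a_12 = 47.5/190 = 0.25, a_22 = 19/190 = 0.10, a_32 = 38/190 = 0.20
  a_13 = 22/220 = 0.10, a_23 = 22/220 = 0.10, a_33 = 11/220 = 0.05
I − A =
  [   0.70    -0.25    -0.10]
  [  -0.15     0.90    -0.10]
  [  -0.40    -0.20     0.95]
Cofactors of I−A, C_ij = (−1)^(i+j)·(minor ij) (rows/columns in the sector order above):
  C_11 = (0.90)(0.95) − (-0.10)(-0.20) = 0.8350
  C_12 = −[(-0.15)(0.95) − (-0.10)(-0.40)] = 0.1825
  C_13 = (-0.15)(-0.20) − (0.90)(-0.40) = 0.3900
  C_21 = −[(-0.25)(0.95) − (-0.10)(-0.20)] = 0.2575
  C_22 = (0.70)(0.95) − (-0.10)(-0.40) = 0.6250
  C_23 = −[(0.70)(-0.20) − (-0.25)(-0.40)] = 0.2400
  C_31 = (-0.25)(-0.10) − (-0.10)(0.90) = 0.1150
  C_32 = −[(0.70)(-0.10) − (-0.10)(-0.15)] = 0.0850
  C_33 = (0.70)(0.90) − (-0.25)(-0.15) = 0.5925
det(I−A) = Σ_j (I−A)_1j·C_1j = (0.70)(0.8350) + (-0.25)(0.1825) + (-0.10)(0.3900) = 0.499875
adj(I−A) = Cᵀ =
  [ 0.8350   0.2575   0.1150]
  [ 0.1825   0.6250   0.0850]
  [ 0.3900   0.2400   0.5925]
(I − A)⁻¹ = adj(I−A) / det(I−A) ≈
  [   1.6704     0.5151     0.2301]
  [   0.3651     1.2503     0.1700]
  [   0.7802     0.4801     1.1853]
First solve x = (I − A)⁻¹ d = adj(I−A)·d / det(I−A); in particular x_1 = (0.8350·60 + 0.2575·280 + 0.1150·100) / 0.499875 = 133.70 / 0.499875 ≈ 267.4669.
Intermediate flow from 1 to 1: z_11 = a_11 · x_1 = 0.30 × 133.70 / 0.499875 = 40.11 / 0.499875 ≈ 80.24.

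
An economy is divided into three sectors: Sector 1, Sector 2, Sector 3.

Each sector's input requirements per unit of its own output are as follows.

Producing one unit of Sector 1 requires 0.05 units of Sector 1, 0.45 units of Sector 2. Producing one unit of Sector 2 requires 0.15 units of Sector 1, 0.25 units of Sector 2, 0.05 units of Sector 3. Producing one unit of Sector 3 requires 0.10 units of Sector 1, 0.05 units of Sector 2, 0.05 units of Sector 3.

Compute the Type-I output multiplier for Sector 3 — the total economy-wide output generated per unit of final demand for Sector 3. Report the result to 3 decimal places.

I − A =
  [   0.95    -0.15    -0.10]
  [  -0.45     0.75    -0.05]
  [   0.00    -0.05     0.95]
Cofactors of I−A, C_ij = (−1)^(i+j)·(minor ij) (rows/columns in the sector order above):
  C_11 = (0.75)(0.95) − (-0.05)(-0.05) = 0.7100
  C_12 = −[(-0.45)(0.95) − (-0.05)(0.00)] = 0.4275
  C_13 = (-0.45)(-0.05) − (0.75)(0.00) = 0.0225
  C_21 = −[(-0.15)(0.95) − (-0.10)(-0.05)] = 0.1475
  C_22 = (0.95)(0.95) − (-0.10)(0.00) = 0.9025
  C_23 = −[(0.95)(-0.05) − (-0.15)(0.00)] = 0.0475
  C_31 = (-0.15)(-0.05) − (-0.10)(0.75) = 0.0825
  C_32 = −[(0.95)(-0.05) − (-0.10)(-0.45)] = 0.0925
  C_33 = (0.95)(0.75) − (-0.15)(-0.45) = 0.6450
det(I−A) = Σ_j (I−A)_1j·C_1j = (0.95)(0.7100) + (-0.15)(0.4275) + (-0.10)(0.0225) = 0.608125
adj(I−A) = Cᵀ =
  [ 0.7100   0.1475   0.0825]
  [ 0.4275   0.9025   0.0925]
  [ 0.0225   0.0475   0.6450]
(I − A)⁻¹ = adj(I−A) / det(I−A) ≈
  [   1.1675     0.2425     0.1357]
  [   0.7030     1.4841     0.1521]
  [   0.0370     0.0781     1.0606]
The output multiplier for sector j is the column-j sum of the Leontief inverse (I − A)⁻¹ = adj(I−A) / det(I−A).
Column 3 of adj(I−A): (0.0825, 0.0925, 0.6450); det(I−A) = 0.608125.
m_3 = (0.0825 + 0.0925 + 0.6450) / 0.608125 = 0.82 / 0.608125 ≈ 1.348.

m_3 = 1.348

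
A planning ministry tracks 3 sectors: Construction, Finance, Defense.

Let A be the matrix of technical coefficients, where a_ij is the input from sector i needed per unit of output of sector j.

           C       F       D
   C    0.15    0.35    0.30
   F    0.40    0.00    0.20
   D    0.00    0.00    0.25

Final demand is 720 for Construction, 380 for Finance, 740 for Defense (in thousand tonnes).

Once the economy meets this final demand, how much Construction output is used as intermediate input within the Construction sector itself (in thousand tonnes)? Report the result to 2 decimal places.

z_CC = 257.34

I − A =
  [   0.85    -0.35    -0.30]
  [  -0.40     1.00    -0.20]
  [   0.00     0.00     0.75]
Cofactors of I−A, C_ij = (−1)^(i+j)·(minor ij) (rows/columns in the sector order above):
  C_11 = (1.00)(0.75) − (-0.20)(0.00) = 0.7500
  C_12 = −[(-0.40)(0.75) − (-0.20)(0.00)] = 0.3000
  C_13 = (-0.40)(0.00) − (1.00)(0.00) = 0.0000
  C_21 = −[(-0.35)(0.75) − (-0.30)(0.00)] = 0.2625
  C_22 = (0.85)(0.75) − (-0.30)(0.00) = 0.6375
  C_23 = −[(0.85)(0.00) − (-0.35)(0.00)] = 0.0000
  C_31 = (-0.35)(-0.20) − (-0.30)(1.00) = 0.3700
  C_32 = −[(0.85)(-0.20) − (-0.30)(-0.40)] = 0.2900
  C_33 = (0.85)(1.00) − (-0.35)(-0.40) = 0.7100
det(I−A) = Σ_j (I−A)_1j·C_1j = (0.85)(0.7500) + (-0.35)(0.3000) + (-0.30)(0.0000) = 0.5325
adj(I−A) = Cᵀ =
  [ 0.7500   0.2625   0.3700]
  [ 0.3000   0.6375   0.2900]
  [ 0.0000   0.0000   0.7100]
(I − A)⁻¹ = adj(I−A) / det(I−A) ≈
  [   1.4085     0.4930     0.6948]
  [   0.5634     1.1972     0.5446]
  [   0.0000     0.0000     1.3333]
First solve x = (I − A)⁻¹ d = adj(I−A)·d / det(I−A); in particular x_C = (0.7500·720 + 0.2625·380 + 0.3700·740) / 0.5325 = 913.55 / 0.5325 ≈ 1715.5869.
Intermediate flow from C to C: z_CC = a_CC · x_C = 0.15 × 913.55 / 0.5325 = 137.0325 / 0.5325 ≈ 257.34.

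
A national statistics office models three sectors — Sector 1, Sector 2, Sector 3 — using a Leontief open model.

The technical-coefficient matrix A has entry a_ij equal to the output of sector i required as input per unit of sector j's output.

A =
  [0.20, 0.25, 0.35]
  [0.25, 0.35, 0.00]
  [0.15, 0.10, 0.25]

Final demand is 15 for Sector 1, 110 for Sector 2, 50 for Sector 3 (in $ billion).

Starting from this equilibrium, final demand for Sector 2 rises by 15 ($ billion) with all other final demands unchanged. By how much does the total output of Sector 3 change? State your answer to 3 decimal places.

Δx_3 = 5.870

I − A =
  [   0.80    -0.25    -0.35]
  [  -0.25     0.65     0.00]
  [  -0.15    -0.10     0.75]
Cofactors of I−A, C_ij = (−1)^(i+j)·(minor ij) (rows/columns in the sector order above):
  C_11 = (0.65)(0.75) − (0.00)(-0.10) = 0.4875
  C_12 = −[(-0.25)(0.75) − (0.00)(-0.15)] = 0.1875
  C_13 = (-0.25)(-0.10) − (0.65)(-0.15) = 0.1225
  C_21 = −[(-0.25)(0.75) − (-0.35)(-0.10)] = 0.2225
  C_22 = (0.80)(0.75) − (-0.35)(-0.15) = 0.5475
  C_23 = −[(0.80)(-0.10) − (-0.25)(-0.15)] = 0.1175
  C_31 = (-0.25)(0.00) − (-0.35)(0.65) = 0.2275
  C_32 = −[(0.80)(0.00) − (-0.35)(-0.25)] = 0.0875
  C_33 = (0.80)(0.65) − (-0.25)(-0.25) = 0.4575
det(I−A) = Σ_j (I−A)_1j·C_1j = (0.80)(0.4875) + (-0.25)(0.1875) + (-0.35)(0.1225) = 0.30025
adj(I−A) = Cᵀ =
  [ 0.4875   0.2225   0.2275]
  [ 0.1875   0.5475   0.0875]
  [ 0.1225   0.1175   0.4575]
(I − A)⁻¹ = adj(I−A) / det(I−A) ≈
  [   1.6236     0.7410     0.7577]
  [   0.6245     1.8235     0.2914]
  [   0.4080     0.3913     1.5237]
Δx = (I − A)⁻¹ Δd with Δd having +15 in the Sector 2 component and 0 elsewhere.
So Δx_3 = L_32 · (+15), where L_32 = adj(I−A)_32 / det(I−A) = 0.1175 / 0.30025.
Δx_3 = 0.1175 × (+15) / 0.30025 = 1.7625 / 0.30025 ≈ 5.870.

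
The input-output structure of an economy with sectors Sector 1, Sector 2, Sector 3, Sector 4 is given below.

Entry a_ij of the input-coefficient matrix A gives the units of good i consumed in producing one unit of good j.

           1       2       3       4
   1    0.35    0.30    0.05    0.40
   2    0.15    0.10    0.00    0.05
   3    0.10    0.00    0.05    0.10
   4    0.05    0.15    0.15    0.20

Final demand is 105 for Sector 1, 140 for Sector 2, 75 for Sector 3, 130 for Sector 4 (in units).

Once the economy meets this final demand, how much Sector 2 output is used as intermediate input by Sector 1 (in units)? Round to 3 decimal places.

z_21 = 67.507

I − A =
  [   0.65    -0.30    -0.05    -0.40]
  [  -0.15     0.90     0.00    -0.05]
  [  -0.10     0.00     0.95    -0.10]
  [  -0.05    -0.15    -0.15     0.80]
Compute the cofactors C_ij = (−1)^(i+j)·(3×3 minor ij) of I−A; the adjugate is their transpose:
adj(I−A) = Cᵀ =
  [ 0.663375   0.281250   0.091875   0.360750]
  [ 0.114875   0.455000   0.020000   0.088375]
  [ 0.078000   0.041250   0.399375   0.091500]
  [ 0.077625   0.110625   0.084375   0.508500]
det(I−A) = Σ_j (I−A)_1j·C_1j = (0.65)(0.663375) + (-0.30)(0.114875) + (-0.05)(0.078000) + (-0.40)(0.077625) = 0.36178125
(I − A)⁻¹ = adj(I−A) / det(I−A) ≈
  [   1.8336     0.7774     0.2540     0.9971]
  [   0.3175     1.2577     0.0553     0.2443]
  [   0.2156     0.1140     1.1039     0.2529]
  [   0.2146     0.3058     0.2332     1.4055]
First solve x = (I − A)⁻¹ d = adj(I−A)·d / det(I−A); in particular x_1 = (0.663375·105 + 0.281250·140 + 0.091875·75 + 0.360750·130) / 0.36178125 = 162.8175 / 0.36178125 ≈ 450.04405.
Intermediate flow from 2 to 1: z_21 = a_21 · x_1 = 0.15 × 162.8175 / 0.36178125 = 24.422625 / 0.36178125 ≈ 67.507.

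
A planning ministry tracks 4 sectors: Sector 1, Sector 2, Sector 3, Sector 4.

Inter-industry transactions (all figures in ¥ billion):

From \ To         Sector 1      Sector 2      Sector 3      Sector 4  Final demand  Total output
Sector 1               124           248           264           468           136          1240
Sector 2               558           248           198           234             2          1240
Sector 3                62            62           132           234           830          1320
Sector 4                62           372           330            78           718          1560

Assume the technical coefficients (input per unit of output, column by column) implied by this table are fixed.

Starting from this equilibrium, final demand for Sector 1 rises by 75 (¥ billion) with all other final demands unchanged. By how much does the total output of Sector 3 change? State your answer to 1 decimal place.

Δx_3 = 16.0

Technical coefficients a_ij = z_ij / X_j:
  a_11 = 124/1240 = 0.10, a_21 = 558/1240 = 0.45, a_31 = 62/1240 = 0.05, a_41 = 62/1240 = 0.05
  a_12 = 248/1240 = 0.20, a_22 = 248/1240 = 0.20, a_32 = 62/1240 = 0.05, a_42 = 372/1240 = 0.30
  a_13 = 264/1320 = 0.20, a_23 = 198/1320 = 0.15, a_33 = 132/1320 = 0.10, a_43 = 330/1320 = 0.25
  a_14 = 468/1560 = 0.30, a_24 = 234/1560 = 0.15, a_34 = 234/1560 = 0.15, a_44 = 78/1560 = 0.05
I − A =
  [   0.90    -0.20    -0.20    -0.30]
  [  -0.45     0.80    -0.15    -0.15]
  [  -0.05    -0.05     0.90    -0.15]
  [  -0.05    -0.30    -0.25     0.95]
Compute the cofactors C_ij = (−1)^(i+j)·(3×3 minor ij) of I−A; the adjugate is their transpose:
adj(I−A) = Cᵀ =
  [ 0.59775   0.26675   0.25250   0.27075]
  [ 0.38475   0.70750   0.28050   0.27750]
  [ 0.08375   0.09800   0.50400   0.12150]
  [ 0.17500   0.26325   0.23450   0.54625]
det(I−A) = Σ_j (I−A)_1j·C_1j = (0.90)(0.59775) + (-0.20)(0.38475) + (-0.20)(0.08375) + (-0.30)(0.17500) = 0.391775
(I − A)⁻¹ = adj(I−A) / det(I−A) ≈
  [   1.5257     0.6809     0.6445     0.6911]
  [   0.9821     1.8059     0.7160     0.7083]
  [   0.2138     0.2501     1.2865     0.3101]
  [   0.4467     0.6719     0.5986     1.3943]
Δx = (I − A)⁻¹ Δd with Δd having +75 in the Sector 1 component and 0 elsewhere.
So Δx_3 = L_31 · (+75), where L_31 = adj(I−A)_31 / det(I−A) = 0.08375 / 0.391775.
Δx_3 = 0.08375 × (+75) / 0.391775 = 6.28125 / 0.391775 ≈ 16.0.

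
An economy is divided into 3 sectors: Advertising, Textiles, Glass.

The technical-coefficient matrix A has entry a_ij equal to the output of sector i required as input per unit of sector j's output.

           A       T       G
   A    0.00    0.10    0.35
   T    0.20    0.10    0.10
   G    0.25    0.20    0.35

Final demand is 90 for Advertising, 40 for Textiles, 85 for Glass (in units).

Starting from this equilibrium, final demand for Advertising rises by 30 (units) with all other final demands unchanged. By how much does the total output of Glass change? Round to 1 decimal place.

I − A =
  [   1.00    -0.10    -0.35]
  [  -0.20     0.90    -0.10]
  [  -0.25    -0.20     0.65]
Cofactors of I−A, C_ij = (−1)^(i+j)·(minor ij) (rows/columns in the sector order above):
  C_11 = (0.90)(0.65) − (-0.10)(-0.20) = 0.5650
  C_12 = −[(-0.20)(0.65) − (-0.10)(-0.25)] = 0.1550
  C_13 = (-0.20)(-0.20) − (0.90)(-0.25) = 0.2650
  C_21 = −[(-0.10)(0.65) − (-0.35)(-0.20)] = 0.1350
  C_22 = (1.00)(0.65) − (-0.35)(-0.25) = 0.5625
  C_23 = −[(1.00)(-0.20) − (-0.10)(-0.25)] = 0.2250
  C_31 = (-0.10)(-0.10) − (-0.35)(0.90) = 0.3250
  C_32 = −[(1.00)(-0.10) − (-0.35)(-0.20)] = 0.1700
  C_33 = (1.00)(0.90) − (-0.10)(-0.20) = 0.8800
det(I−A) = Σ_j (I−A)_1j·C_1j = (1.00)(0.5650) + (-0.10)(0.1550) + (-0.35)(0.2650) = 0.45675
adj(I−A) = Cᵀ =
  [ 0.5650   0.1350   0.3250]
  [ 0.1550   0.5625   0.1700]
  [ 0.2650   0.2250   0.8800]
(I − A)⁻¹ = adj(I−A) / det(I−A) ≈
  [   1.2370     0.2956     0.7115]
  [   0.3394     1.2315     0.3722]
  [   0.5802     0.4926     1.9267]
Δx = (I − A)⁻¹ Δd with Δd having +30 in the Advertising component and 0 elsewhere.
So Δx_G = L_GA · (+30), where L_GA = adj(I−A)_GA / det(I−A) = 0.2650 / 0.45675.
Δx_G = 0.2650 × (+30) / 0.45675 = 7.95 / 0.45675 ≈ 17.4.

Δx_G = 17.4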